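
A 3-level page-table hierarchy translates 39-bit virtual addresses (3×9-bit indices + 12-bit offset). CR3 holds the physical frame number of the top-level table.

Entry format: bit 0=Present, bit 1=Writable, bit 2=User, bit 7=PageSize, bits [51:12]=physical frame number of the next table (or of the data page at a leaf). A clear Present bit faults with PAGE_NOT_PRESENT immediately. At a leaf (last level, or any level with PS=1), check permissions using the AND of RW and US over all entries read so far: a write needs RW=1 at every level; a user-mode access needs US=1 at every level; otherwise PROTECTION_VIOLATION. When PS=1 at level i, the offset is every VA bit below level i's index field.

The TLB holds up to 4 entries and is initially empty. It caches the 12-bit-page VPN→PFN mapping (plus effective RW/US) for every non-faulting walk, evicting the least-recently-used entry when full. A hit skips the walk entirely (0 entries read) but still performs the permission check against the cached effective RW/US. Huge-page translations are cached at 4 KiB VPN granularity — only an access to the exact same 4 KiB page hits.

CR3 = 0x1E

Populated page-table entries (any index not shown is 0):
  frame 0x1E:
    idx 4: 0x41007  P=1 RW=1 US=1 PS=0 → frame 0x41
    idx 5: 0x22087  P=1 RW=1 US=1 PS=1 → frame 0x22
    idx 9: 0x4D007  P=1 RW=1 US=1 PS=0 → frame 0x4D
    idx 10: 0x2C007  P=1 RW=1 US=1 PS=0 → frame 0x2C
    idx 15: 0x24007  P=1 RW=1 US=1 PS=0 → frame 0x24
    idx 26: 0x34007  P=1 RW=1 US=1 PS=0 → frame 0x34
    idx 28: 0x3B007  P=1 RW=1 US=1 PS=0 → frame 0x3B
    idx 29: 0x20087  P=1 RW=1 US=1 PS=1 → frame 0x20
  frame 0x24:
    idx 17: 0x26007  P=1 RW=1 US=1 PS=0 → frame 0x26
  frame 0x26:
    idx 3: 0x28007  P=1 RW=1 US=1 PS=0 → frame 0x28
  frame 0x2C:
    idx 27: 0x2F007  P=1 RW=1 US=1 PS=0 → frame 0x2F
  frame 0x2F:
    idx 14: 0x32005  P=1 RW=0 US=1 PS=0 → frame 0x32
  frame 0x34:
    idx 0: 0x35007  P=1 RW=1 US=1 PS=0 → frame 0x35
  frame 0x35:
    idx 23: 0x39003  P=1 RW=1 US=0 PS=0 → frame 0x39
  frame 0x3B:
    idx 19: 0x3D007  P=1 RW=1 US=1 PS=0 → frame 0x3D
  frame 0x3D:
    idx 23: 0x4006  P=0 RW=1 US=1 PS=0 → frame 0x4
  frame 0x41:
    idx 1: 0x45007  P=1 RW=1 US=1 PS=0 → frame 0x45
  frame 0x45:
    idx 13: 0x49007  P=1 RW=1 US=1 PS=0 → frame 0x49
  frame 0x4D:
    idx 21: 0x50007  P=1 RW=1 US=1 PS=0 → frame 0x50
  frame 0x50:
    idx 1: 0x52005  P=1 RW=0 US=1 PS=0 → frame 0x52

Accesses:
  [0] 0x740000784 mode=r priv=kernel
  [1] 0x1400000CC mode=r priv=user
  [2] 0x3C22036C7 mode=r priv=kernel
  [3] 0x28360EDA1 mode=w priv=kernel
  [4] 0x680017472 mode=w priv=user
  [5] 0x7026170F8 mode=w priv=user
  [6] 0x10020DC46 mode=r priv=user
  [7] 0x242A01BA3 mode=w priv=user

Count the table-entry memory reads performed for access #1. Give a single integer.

Per-access translation:
#0 VA=0x740000784 (r,kernel):
  L0: frame=0x1E idx=29 entry=0x20087 [P=1 RW=1 US=1 PS=1]
  → PA=0x20784 (huge @L0)  (1 entries read)
#1 VA=0x1400000CC (r,user):
  L0: frame=0x1E idx=5 entry=0x22087 [P=1 RW=1 US=1 PS=1]
  → PA=0x220CC (huge @L0)  (1 entries read)
#2 VA=0x3C22036C7 (r,kernel):
  L0: frame=0x1E idx=15 entry=0x24007 [P=1 RW=1 US=1 PS=0]
  L1: frame=0x24 idx=17 entry=0x26007 [P=1 RW=1 US=1 PS=0]
  L2: frame=0x26 idx=3 entry=0x28007 [P=1 RW=1 US=1 PS=0]
  → PA=0x286C7  (3 entries read)
#3 VA=0x28360EDA1 (w,kernel):
  L0: frame=0x1E idx=10 entry=0x2C007 [P=1 RW=1 US=1 PS=0]
  L1: frame=0x2C idx=27 entry=0x2F007 [P=1 RW=1 US=1 PS=0]
  L2: frame=0x2F idx=14 entry=0x32005 [P=1 RW=0 US=1 PS=0]
  ⇒ fault: PROTECTION_VIOLATION  — 3 lookups
#4 VA=0x680017472 (w,user):
  L0: frame=0x1E idx=26 entry=0x34007 [P=1 RW=1 US=1 PS=0]
  L1: frame=0x34 idx=0 entry=0x35007 [P=1 RW=1 US=1 PS=0]
  L2: frame=0x35 idx=23 entry=0x39003 [P=1 RW=1 US=0 PS=0]
  ⇒ fault: PROTECTION_VIOLATION  — 3 lookups
#5 VA=0x7026170F8 (w,user):
  L0: frame=0x1E idx=28 entry=0x3B007 [P=1 RW=1 US=1 PS=0]
  L1: frame=0x3B idx=19 entry=0x3D007 [P=1 RW=1 US=1 PS=0]
  L2: frame=0x3D idx=23 entry=0x4006 [P=0 RW=1 US=1 PS=0]
  ⇒ fault: PAGE_NOT_PRESENT  — 3 lookups
#6 VA=0x10020DC46 (r,user):
  L0: frame=0x1E idx=4 entry=0x41007 [P=1 RW=1 US=1 PS=0]
  L1: frame=0x41 idx=1 entry=0x45007 [P=1 RW=1 US=1 PS=0]
  L2: frame=0x45 idx=13 entry=0x49007 [P=1 RW=1 US=1 PS=0]
  → PA=0x49C46  (3 entries read)
#7 VA=0x242A01BA3 (w,user):
  L0: frame=0x1E idx=9 entry=0x4D007 [P=1 RW=1 US=1 PS=0]
  L1: frame=0x4D idx=21 entry=0x50007 [P=1 RW=1 US=1 PS=0]
  L2: frame=0x50 idx=1 entry=0x52005 [P=1 RW=0 US=1 PS=0]
  ⇒ fault: PROTECTION_VIOLATION  — 3 lookups

Entries read for #1: 1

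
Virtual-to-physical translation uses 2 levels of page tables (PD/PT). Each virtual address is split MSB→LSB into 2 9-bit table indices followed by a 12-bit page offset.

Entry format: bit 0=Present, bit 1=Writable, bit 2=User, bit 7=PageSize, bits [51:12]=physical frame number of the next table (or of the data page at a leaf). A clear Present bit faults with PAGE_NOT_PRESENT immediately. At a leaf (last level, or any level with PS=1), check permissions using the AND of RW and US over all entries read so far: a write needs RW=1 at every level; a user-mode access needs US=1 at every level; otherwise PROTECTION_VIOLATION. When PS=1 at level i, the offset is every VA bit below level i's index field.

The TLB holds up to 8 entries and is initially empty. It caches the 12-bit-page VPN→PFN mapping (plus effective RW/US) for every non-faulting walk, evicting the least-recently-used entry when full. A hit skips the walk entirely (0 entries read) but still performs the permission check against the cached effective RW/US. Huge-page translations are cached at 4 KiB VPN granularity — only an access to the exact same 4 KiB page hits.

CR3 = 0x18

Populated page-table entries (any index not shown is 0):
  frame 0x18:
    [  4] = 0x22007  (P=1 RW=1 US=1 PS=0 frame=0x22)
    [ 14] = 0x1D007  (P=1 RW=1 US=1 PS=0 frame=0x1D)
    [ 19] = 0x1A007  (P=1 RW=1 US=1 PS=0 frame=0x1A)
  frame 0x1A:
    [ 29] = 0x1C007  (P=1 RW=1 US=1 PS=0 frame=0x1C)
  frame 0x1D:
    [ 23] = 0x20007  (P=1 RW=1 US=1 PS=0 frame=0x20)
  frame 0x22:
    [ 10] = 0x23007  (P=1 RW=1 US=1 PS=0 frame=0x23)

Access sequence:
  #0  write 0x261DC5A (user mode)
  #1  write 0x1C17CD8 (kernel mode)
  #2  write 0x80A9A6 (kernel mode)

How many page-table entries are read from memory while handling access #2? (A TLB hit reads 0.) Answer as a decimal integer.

Trace:
#0 VA=0x261DC5A (w,user):
  L0: frame=0x18 idx=19 entry=0x1A007 [P=1 RW=1 US=1 PS=0]
  L1: frame=0x1A idx=29 entry=0x1C007 [P=1 RW=1 US=1 PS=0]
  ✓ 0x1CC5A  — 2 lookups
#1 VA=0x1C17CD8 (w,kernel):
  L0: frame=0x18 idx=14 entry=0x1D007 [P=1 RW=1 US=1 PS=0]
  L1: frame=0x1D idx=23 entry=0x20007 [P=1 RW=1 US=1 PS=0]
  ✓ 0x20CD8  — 2 lookups
#2 VA=0x80A9A6 (w,kernel):
  L0: frame=0x18 idx=4 entry=0x22007 [P=1 RW=1 US=1 PS=0]
  L1: frame=0x22 idx=10 entry=0x23007 [P=1 RW=1 US=1 PS=0]
  ✓ 0x239A6  — 2 lookups

Entries read for #2: 2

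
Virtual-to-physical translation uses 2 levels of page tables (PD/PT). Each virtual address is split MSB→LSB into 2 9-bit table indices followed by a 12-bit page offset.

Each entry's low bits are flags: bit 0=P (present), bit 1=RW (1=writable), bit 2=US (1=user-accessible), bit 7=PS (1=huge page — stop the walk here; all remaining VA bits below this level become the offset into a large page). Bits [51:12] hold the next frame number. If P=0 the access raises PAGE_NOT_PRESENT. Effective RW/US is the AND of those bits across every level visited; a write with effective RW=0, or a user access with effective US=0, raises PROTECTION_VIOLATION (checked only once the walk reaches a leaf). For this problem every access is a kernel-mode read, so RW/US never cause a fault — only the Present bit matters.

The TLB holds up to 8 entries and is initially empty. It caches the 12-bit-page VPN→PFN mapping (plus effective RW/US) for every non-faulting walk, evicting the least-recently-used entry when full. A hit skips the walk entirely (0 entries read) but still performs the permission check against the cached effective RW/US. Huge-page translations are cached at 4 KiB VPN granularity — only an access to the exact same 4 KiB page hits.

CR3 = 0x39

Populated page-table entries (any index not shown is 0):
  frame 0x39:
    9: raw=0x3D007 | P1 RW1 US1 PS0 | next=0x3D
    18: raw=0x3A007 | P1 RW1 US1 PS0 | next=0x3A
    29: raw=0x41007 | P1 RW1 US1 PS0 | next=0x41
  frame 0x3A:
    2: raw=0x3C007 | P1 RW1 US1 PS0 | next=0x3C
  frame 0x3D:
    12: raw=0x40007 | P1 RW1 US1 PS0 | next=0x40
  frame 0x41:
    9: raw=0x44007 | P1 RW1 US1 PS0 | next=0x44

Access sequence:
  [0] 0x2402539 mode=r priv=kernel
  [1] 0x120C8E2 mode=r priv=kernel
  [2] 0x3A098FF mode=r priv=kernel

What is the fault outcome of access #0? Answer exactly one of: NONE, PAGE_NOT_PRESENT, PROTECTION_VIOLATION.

Per-access translation:
#0 VA=0x2402539 (r,kernel):
  lvl0: tbl 0x39, slot 18 ⇒ 0x3A007 (P1/RW1/US1/PS0)
  lvl1: tbl 0x3A, slot 2 ⇒ 0x3C007 (P1/RW1/US1/PS0)
  ✓ 0x3C539  — 2 lookups
#1 VA=0x120C8E2 (r,kernel):
  lvl0: tbl 0x39, slot 9 ⇒ 0x3D007 (P1/RW1/US1/PS0)
  lvl1: tbl 0x3D, slot 12 ⇒ 0x40007 (P1/RW1/US1/PS0)
  ✓ 0x408E2  — 2 lookups
#2 VA=0x3A098FF (r,kernel):
  lvl0: tbl 0x39, slot 29 ⇒ 0x41007 (P1/RW1/US1/PS0)
  lvl1: tbl 0x41, slot 9 ⇒ 0x44007 (P1/RW1/US1/PS0)
  ✓ 0x448FF  — 2 lookups

Access #0 fault: NONE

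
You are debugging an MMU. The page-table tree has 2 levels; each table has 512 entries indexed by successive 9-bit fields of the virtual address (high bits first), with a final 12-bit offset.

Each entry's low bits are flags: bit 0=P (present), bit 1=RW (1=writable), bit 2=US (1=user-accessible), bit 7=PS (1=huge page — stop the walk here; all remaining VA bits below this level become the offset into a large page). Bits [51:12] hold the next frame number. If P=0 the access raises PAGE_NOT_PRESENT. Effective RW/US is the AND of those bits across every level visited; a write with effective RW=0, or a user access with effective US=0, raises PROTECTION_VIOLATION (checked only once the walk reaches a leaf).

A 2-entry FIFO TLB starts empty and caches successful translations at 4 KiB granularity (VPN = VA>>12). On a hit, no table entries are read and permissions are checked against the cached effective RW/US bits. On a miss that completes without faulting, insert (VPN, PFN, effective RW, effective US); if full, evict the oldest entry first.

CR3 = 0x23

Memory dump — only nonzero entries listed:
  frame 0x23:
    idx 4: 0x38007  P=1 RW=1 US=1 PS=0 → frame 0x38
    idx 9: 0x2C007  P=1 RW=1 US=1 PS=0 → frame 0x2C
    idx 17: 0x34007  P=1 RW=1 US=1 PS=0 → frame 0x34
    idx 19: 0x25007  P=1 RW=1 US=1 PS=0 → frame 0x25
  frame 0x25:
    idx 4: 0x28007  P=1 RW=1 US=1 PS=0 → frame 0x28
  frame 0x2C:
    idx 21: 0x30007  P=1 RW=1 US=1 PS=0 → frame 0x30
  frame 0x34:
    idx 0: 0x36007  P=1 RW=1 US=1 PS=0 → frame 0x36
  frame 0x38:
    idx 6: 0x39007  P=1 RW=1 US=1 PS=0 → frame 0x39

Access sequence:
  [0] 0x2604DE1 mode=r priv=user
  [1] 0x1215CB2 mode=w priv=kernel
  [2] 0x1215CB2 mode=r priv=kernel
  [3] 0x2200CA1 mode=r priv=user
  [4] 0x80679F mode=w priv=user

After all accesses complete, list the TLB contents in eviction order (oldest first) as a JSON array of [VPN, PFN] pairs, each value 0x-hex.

Trace:
#0 VA=0x2604DE1 (r,user):
  L0: frame=0x23 idx=19 entry=0x25007 [P=1 RW=1 US=1 PS=0]
  L1: frame=0x25 idx=4 entry=0x28007 [P=1 RW=1 US=1 PS=0]
  → PA=0x28DE1  (2 entries read)
#1 VA=0x1215CB2 (w,kernel):
  L0: frame=0x23 idx=9 entry=0x2C007 [P=1 RW=1 US=1 PS=0]
  L1: frame=0x2C idx=21 entry=0x30007 [P=1 RW=1 US=1 PS=0]
  → PA=0x30CB2  (2 entries read)
#2 VA=0x1215CB2 (r,kernel):
  TLB hit vpn=0x1215 → PA=0x30CB2
#3 VA=0x2200CA1 (r,user):
  L0: frame=0x23 idx=17 entry=0x34007 [P=1 RW=1 US=1 PS=0]
  L1: frame=0x34 idx=0 entry=0x36007 [P=1 RW=1 US=1 PS=0]
  → PA=0x36CA1  (2 entries read)
#4 VA=0x80679F (w,user):
  L0: frame=0x23 idx=4 entry=0x38007 [P=1 RW=1 US=1 PS=0]
  L1: frame=0x38 idx=6 entry=0x39007 [P=1 RW=1 US=1 PS=0]
  → PA=0x3979F  (2 entries read)

TLB: [["0x2200", "0x36"], ["0x806", "0x39"]]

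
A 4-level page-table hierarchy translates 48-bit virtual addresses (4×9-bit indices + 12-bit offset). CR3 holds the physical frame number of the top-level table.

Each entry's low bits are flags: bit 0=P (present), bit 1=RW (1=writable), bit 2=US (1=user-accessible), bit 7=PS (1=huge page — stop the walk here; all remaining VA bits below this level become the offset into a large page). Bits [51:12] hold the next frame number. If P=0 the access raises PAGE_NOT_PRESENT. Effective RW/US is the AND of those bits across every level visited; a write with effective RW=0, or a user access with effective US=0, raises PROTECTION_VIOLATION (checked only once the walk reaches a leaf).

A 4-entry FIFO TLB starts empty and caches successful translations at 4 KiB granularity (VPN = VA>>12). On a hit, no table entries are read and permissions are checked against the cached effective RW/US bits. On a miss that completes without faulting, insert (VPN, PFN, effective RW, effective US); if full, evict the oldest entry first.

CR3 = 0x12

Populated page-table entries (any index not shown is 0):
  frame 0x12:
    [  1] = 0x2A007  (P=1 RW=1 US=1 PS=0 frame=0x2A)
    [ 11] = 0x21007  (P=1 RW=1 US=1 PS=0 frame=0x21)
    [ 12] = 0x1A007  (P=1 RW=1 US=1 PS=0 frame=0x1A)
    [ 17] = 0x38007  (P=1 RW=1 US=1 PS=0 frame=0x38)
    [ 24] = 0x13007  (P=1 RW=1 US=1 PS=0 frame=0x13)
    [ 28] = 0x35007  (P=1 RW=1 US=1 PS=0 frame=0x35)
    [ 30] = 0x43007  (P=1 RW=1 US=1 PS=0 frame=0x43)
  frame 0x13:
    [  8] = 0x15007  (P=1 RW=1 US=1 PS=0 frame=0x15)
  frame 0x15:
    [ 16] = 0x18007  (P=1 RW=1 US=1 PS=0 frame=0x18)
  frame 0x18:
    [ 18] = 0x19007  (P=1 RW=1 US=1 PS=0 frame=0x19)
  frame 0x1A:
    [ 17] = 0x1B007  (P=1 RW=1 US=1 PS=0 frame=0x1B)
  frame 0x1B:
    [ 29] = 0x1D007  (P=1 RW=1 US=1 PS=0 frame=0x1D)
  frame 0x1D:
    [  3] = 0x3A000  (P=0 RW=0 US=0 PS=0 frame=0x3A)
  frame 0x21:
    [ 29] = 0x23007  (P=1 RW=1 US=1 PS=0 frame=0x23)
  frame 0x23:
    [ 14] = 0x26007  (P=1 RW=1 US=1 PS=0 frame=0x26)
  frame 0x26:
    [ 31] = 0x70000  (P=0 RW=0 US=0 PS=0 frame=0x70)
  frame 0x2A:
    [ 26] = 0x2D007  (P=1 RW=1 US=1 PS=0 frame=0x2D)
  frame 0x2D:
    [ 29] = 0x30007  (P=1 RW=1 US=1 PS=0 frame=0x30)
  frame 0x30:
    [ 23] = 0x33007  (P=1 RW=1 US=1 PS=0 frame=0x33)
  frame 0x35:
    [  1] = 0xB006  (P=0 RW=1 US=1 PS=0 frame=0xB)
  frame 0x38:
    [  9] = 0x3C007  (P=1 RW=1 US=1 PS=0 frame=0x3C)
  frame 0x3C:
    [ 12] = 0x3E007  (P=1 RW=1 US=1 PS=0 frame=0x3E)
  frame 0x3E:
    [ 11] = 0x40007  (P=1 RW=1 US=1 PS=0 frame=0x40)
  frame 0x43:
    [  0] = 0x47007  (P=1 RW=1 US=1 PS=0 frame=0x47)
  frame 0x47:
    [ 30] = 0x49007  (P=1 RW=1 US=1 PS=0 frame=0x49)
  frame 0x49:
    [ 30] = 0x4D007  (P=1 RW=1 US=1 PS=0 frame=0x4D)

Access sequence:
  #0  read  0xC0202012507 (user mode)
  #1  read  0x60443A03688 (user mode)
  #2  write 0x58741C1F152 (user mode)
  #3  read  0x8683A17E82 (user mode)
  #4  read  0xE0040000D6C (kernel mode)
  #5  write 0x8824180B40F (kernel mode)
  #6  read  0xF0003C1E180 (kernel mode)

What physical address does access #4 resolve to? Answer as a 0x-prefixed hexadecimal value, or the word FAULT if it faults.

Walk each access:
#0 VA=0xC0202012507 (r,user):
  L0: frame=0x12 idx=24 entry=0x13007 [P=1 RW=1 US=1 PS=0]
  L1: frame=0x13 idx=8 entry=0x15007 [P=1 RW=1 US=1 PS=0]
  L2: frame=0x15 idx=16 entry=0x18007 [P=1 RW=1 US=1 PS=0]
  L3: frame=0x18 idx=18 entry=0x19007 [P=1 RW=1 US=1 PS=0]
  ⇒ phys 0x19507  [4 reads]
#1 VA=0x60443A03688 (r,user):
  L0: frame=0x12 idx=12 entry=0x1A007 [P=1 RW=1 US=1 PS=0]
  L1: frame=0x1A idx=17 entry=0x1B007 [P=1 RW=1 US=1 PS=0]
  L2: frame=0x1B idx=29 entry=0x1D007 [P=1 RW=1 US=1 PS=0]
  L3: frame=0x1D idx=3 entry=0x3A000 [P=0 RW=0 US=0 PS=0]
  → PAGE_NOT_PRESENT  (4 entries read)
#2 VA=0x58741C1F152 (w,user):
  L0: frame=0x12 idx=11 entry=0x21007 [P=1 RW=1 US=1 PS=0]
  L1: frame=0x21 idx=29 entry=0x23007 [P=1 RW=1 US=1 PS=0]
  L2: frame=0x23 idx=14 entry=0x26007 [P=1 RW=1 US=1 PS=0]
  L3: frame=0x26 idx=31 entry=0x70000 [P=0 RW=0 US=0 PS=0]
  → PAGE_NOT_PRESENT  (4 entries read)
#3 VA=0x8683A17E82 (r,user):
  L0: frame=0x12 idx=1 entry=0x2A007 [P=1 RW=1 US=1 PS=0]
  L1: frame=0x2A idx=26 entry=0x2D007 [P=1 RW=1 US=1 PS=0]
  L2: frame=0x2D idx=29 entry=0x30007 [P=1 RW=1 US=1 PS=0]
  L3: frame=0x30 idx=23 entry=0x33007 [P=1 RW=1 US=1 PS=0]
  ⇒ phys 0x33E82  [4 reads]
#4 VA=0xE0040000D6C (r,kernel):
  L0: frame=0x12 idx=28 entry=0x35007 [P=1 RW=1 US=1 PS=0]
  L1: frame=0x35 idx=1 entry=0xB006 [P=0 RW=1 US=1 PS=0]
  → PAGE_NOT_PRESENT  (2 entries read)
#5 VA=0x8824180B40F (w,kernel):
  L0: frame=0x12 idx=17 entry=0x38007 [P=1 RW=1 US=1 PS=0]
  L1: frame=0x38 idx=9 entry=0x3C007 [P=1 RW=1 US=1 PS=0]
  L2: frame=0x3C idx=12 entry=0x3E007 [P=1 RW=1 US=1 PS=0]
  L3: frame=0x3E idx=11 entry=0x40007 [P=1 RW=1 US=1 PS=0]
  ⇒ phys 0x4040F  [4 reads]
#6 VA=0xF0003C1E180 (r,kernel):
  L0: frame=0x12 idx=30 entry=0x43007 [P=1 RW=1 US=1 PS=0]
  L1: frame=0x43 idx=0 entry=0x47007 [P=1 RW=1 US=1 PS=0]
  L2: frame=0x47 idx=30 entry=0x49007 [P=1 RW=1 US=1 PS=0]
  L3: frame=0x49 idx=30 entry=0x4D007 [P=1 RW=1 US=1 PS=0]
  ⇒ phys 0x4D180  [4 reads]

Access #4 PA: FAULT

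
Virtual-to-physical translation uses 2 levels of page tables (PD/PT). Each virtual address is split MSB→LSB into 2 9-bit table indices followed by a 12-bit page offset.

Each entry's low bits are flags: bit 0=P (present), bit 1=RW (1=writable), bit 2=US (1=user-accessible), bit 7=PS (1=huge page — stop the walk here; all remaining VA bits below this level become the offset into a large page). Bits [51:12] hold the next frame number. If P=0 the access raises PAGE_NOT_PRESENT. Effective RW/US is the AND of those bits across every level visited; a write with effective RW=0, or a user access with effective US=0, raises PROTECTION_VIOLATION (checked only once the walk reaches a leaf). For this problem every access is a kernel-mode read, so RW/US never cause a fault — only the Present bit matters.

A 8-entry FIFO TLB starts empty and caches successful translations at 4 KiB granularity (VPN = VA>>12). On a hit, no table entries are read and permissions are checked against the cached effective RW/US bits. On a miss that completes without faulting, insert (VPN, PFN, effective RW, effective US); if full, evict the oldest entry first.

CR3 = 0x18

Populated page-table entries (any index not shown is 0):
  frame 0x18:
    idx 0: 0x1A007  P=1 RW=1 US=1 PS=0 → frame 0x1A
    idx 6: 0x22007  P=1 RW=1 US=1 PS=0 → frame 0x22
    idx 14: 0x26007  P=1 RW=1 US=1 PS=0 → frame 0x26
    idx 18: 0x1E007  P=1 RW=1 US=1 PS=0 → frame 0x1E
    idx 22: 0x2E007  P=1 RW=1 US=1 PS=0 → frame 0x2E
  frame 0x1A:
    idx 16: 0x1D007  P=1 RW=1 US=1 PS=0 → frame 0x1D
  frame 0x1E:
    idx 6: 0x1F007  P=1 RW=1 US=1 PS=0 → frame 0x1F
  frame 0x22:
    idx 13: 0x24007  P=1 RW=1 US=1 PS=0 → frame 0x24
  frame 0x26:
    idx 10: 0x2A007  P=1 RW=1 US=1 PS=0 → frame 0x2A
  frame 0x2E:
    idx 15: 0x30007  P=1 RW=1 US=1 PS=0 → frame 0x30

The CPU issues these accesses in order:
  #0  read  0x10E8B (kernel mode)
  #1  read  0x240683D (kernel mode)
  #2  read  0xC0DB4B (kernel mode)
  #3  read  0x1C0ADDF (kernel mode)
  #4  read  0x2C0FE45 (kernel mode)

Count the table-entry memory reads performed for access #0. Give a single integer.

Walk each access:
#0 VA=0x10E8B (r,kernel):
  [0] read 0x18 idx=0: raw=0x1A007 flags P=1 W=1 U=1 S=0
  [1] read 0x1A idx=16: raw=0x1D007 flags P=1 W=1 U=1 S=0
  ⇒ phys 0x1DE8B  [2 reads]
#1 VA=0x240683D (r,kernel):
  [0] read 0x18 idx=18: raw=0x1E007 flags P=1 W=1 U=1 S=0
  [1] read 0x1E idx=6: raw=0x1F007 flags P=1 W=1 U=1 S=0
  ⇒ phys 0x1F83D  [2 reads]
#2 VA=0xC0DB4B (r,kernel):
  [0] read 0x18 idx=6: raw=0x22007 flags P=1 W=1 U=1 S=0
  [1] read 0x22 idx=13: raw=0x24007 flags P=1 W=1 U=1 S=0
  ⇒ phys 0x24B4B  [2 reads]
#3 VA=0x1C0ADDF (r,kernel):
  [0] read 0x18 idx=14: raw=0x26007 flags P=1 W=1 U=1 S=0
  [1] read 0x26 idx=10: raw=0x2A007 flags P=1 W=1 U=1 S=0
  ⇒ phys 0x2ADDF  [2 reads]
#4 VA=0x2C0FE45 (r,kernel):
  [0] read 0x18 idx=22: raw=0x2E007 flags P=1 W=1 U=1 S=0
  [1] read 0x2E idx=15: raw=0x30007 flags P=1 W=1 U=1 S=0
  ⇒ phys 0x30E45  [2 reads]

Entries read for #0: 2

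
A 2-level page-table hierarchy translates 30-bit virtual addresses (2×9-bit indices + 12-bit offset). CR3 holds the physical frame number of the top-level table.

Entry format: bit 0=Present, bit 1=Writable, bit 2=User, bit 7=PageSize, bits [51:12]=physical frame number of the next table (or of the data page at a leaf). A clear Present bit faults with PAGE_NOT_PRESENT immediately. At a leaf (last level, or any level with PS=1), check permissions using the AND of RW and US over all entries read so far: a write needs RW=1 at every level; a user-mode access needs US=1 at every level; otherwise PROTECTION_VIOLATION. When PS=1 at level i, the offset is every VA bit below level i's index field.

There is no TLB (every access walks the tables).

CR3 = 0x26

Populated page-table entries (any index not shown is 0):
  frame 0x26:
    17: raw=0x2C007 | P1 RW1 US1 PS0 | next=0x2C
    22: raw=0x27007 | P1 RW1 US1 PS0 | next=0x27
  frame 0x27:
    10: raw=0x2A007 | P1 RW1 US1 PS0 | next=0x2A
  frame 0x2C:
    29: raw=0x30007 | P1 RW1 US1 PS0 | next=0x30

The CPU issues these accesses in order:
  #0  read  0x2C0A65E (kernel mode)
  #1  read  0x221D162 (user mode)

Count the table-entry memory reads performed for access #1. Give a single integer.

Walk each access:
#0 VA=0x2C0A65E (r,kernel):
  L0: frame=0x26 idx=22 entry=0x27007 [P=1 RW=1 US=1 PS=0]
  L1: frame=0x27 idx=10 entry=0x2A007 [P=1 RW=1 US=1 PS=0]
  ✓ 0x2A65E  — 2 lookups
#1 VA=0x221D162 (r,user):
  L0: frame=0x26 idx=17 entry=0x2C007 [P=1 RW=1 US=1 PS=0]
  L1: frame=0x2C idx=29 entry=0x30007 [P=1 RW=1 US=1 PS=0]
  ✓ 0x30162  — 2 lookups

Entries read for #1: 2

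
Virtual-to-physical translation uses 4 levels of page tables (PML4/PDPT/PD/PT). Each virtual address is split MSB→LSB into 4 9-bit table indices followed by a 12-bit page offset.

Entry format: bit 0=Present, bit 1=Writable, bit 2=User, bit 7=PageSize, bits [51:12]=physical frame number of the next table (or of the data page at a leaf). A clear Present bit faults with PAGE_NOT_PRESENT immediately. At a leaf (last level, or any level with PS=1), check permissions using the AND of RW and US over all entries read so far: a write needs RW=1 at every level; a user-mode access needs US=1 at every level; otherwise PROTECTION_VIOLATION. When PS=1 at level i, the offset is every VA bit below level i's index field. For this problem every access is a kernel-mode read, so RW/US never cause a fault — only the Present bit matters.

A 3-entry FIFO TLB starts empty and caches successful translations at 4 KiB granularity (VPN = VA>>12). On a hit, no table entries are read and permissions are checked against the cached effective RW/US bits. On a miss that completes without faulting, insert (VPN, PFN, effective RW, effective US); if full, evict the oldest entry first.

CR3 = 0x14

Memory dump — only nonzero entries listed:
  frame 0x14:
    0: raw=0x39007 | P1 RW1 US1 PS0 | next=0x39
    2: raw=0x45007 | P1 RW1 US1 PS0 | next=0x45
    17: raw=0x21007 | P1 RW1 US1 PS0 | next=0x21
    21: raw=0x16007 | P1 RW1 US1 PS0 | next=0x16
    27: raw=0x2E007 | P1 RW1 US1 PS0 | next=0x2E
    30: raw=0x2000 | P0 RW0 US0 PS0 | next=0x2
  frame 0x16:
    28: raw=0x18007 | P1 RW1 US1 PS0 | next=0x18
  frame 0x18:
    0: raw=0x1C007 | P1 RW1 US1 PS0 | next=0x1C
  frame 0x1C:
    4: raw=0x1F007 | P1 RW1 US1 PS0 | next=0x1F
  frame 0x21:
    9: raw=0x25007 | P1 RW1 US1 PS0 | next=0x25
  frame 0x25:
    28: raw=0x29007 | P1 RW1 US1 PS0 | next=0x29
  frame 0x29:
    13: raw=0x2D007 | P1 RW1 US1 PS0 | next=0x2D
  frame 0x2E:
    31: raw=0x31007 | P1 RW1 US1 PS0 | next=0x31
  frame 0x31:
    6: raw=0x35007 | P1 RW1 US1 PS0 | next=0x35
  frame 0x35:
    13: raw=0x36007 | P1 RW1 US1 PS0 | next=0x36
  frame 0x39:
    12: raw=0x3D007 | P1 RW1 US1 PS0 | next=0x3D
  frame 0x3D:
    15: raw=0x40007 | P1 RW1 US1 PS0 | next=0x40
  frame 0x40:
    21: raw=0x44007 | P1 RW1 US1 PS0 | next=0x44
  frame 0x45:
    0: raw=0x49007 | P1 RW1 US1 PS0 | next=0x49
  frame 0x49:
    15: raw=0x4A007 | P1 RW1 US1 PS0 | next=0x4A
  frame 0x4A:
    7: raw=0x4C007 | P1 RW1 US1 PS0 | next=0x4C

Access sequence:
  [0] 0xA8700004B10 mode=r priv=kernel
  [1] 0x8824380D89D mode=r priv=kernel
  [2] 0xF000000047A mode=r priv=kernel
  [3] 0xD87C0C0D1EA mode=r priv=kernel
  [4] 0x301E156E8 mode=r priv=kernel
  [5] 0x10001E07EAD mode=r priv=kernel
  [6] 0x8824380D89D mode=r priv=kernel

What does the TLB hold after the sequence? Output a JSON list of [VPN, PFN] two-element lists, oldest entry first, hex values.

Trace:
#0 VA=0xA8700004B10 (r,kernel):
  L0: frame=0x14 idx=21 entry=0x16007 [P=1 RW=1 US=1 PS=0]
  L1: frame=0x16 idx=28 entry=0x18007 [P=1 RW=1 US=1 PS=0]
  L2: frame=0x18 idx=0 entry=0x1C007 [P=1 RW=1 US=1 PS=0]
  L3: frame=0x1C idx=4 entry=0x1F007 [P=1 RW=1 US=1 PS=0]
  ⇒ phys 0x1FB10  [4 reads]
#1 VA=0x8824380D89D (r,kernel):
  L0: frame=0x14 idx=17 entry=0x21007 [P=1 RW=1 US=1 PS=0]
  L1: frame=0x21 idx=9 entry=0x25007 [P=1 RW=1 US=1 PS=0]
  L2: frame=0x25 idx=28 entry=0x29007 [P=1 RW=1 US=1 PS=0]
  L3: frame=0x29 idx=13 entry=0x2D007 [P=1 RW=1 US=1 PS=0]
  ⇒ phys 0x2D89D  [4 reads]
#2 VA=0xF000000047A (r,kernel):
  L0: frame=0x14 idx=30 entry=0x2000 [P=0 RW=0 US=0 PS=0]
  ✗ PAGE_NOT_PRESENT  [1 reads]
#3 VA=0xD87C0C0D1EA (r,kernel):
  L0: frame=0x14 idx=27 entry=0x2E007 [P=1 RW=1 US=1 PS=0]
  L1: frame=0x2E idx=31 entry=0x31007 [P=1 RW=1 US=1 PS=0]
  L2: frame=0x31 idx=6 entry=0x35007 [P=1 RW=1 US=1 PS=0]
  L3: frame=0x35 idx=13 entry=0x36007 [P=1 RW=1 US=1 PS=0]
  ⇒ phys 0x361EA  [4 reads]
#4 VA=0x301E156E8 (r,kernel):
  L0: frame=0x14 idx=0 entry=0x39007 [P=1 RW=1 US=1 PS=0]
  L1: frame=0x39 idx=12 entry=0x3D007 [P=1 RW=1 US=1 PS=0]
  L2: frame=0x3D idx=15 entry=0x40007 [P=1 RW=1 US=1 PS=0]
  L3: frame=0x40 idx=21 entry=0x44007 [P=1 RW=1 US=1 PS=0]
  ⇒ phys 0x446E8  [4 reads]
#5 VA=0x10001E07EAD (r,kernel):
  L0: frame=0x14 idx=2 entry=0x45007 [P=1 RW=1 US=1 PS=0]
  L1: frame=0x45 idx=0 entry=0x49007 [P=1 RW=1 US=1 PS=0]
  L2: frame=0x49 idx=15 entry=0x4A007 [P=1 RW=1 US=1 PS=0]
  L3: frame=0x4A idx=7 entry=0x4C007 [P=1 RW=1 US=1 PS=0]
  ⇒ phys 0x4CEAD  [4 reads]
#6 VA=0x8824380D89D (r,kernel):
  L0: frame=0x14 idx=17 entry=0x21007 [P=1 RW=1 US=1 PS=0]
  L1: frame=0x21 idx=9 entry=0x25007 [P=1 RW=1 US=1 PS=0]
  L2: frame=0x25 idx=28 entry=0x29007 [P=1 RW=1 US=1 PS=0]
  L3: frame=0x29 idx=13 entry=0x2D007 [P=1 RW=1 US=1 PS=0]
  ⇒ phys 0x2D89D  [4 reads]

TLB: [["0x301E15", "0x44"], ["0x10001E07", "0x4C"], ["0x8824380D", "0x2D"]]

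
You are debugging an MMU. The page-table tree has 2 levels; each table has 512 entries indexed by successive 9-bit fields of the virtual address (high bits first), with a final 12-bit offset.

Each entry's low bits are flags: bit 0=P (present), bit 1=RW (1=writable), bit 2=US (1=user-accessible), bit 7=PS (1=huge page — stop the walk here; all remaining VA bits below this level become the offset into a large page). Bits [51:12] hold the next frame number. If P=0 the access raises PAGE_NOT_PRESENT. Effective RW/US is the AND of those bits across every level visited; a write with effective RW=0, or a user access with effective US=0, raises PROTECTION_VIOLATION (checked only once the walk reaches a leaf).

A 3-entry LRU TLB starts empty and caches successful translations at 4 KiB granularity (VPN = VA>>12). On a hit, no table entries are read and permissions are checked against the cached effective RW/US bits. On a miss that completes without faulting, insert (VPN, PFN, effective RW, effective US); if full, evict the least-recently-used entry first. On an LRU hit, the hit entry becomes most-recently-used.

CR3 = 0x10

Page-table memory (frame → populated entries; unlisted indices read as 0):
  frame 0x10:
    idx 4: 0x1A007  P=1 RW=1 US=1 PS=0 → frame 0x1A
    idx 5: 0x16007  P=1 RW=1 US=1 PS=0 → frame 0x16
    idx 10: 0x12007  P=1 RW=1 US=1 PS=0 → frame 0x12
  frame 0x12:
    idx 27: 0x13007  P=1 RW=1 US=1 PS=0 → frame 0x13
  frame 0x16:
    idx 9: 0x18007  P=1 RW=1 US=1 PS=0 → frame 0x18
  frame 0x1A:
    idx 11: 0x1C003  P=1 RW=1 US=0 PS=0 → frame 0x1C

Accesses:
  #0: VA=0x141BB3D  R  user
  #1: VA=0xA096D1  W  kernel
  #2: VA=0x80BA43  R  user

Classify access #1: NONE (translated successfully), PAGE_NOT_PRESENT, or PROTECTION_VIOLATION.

Per-access translation:
#0 VA=0x141BB3D (r,user):
  lvl0: tbl 0x10, slot 10 ⇒ 0x12007 (P1/RW1/US1/PS0)
  lvl1: tbl 0x12, slot 27 ⇒ 0x13007 (P1/RW1/US1/PS0)
  → PA=0x13B3D  (2 entries read)
#1 VA=0xA096D1 (w,kernel):
  lvl0: tbl 0x10, slot 5 ⇒ 0x16007 (P1/RW1/US1/PS0)
  lvl1: tbl 0x16, slot 9 ⇒ 0x18007 (P1/RW1/US1/PS0)
  → PA=0x186D1  (2 entries read)
#2 VA=0x80BA43 (r,user):
  lvl0: tbl 0x10, slot 4 ⇒ 0x1A007 (P1/RW1/US1/PS0)
  lvl1: tbl 0x1A, slot 11 ⇒ 0x1C003 (P1/RW1/US0/PS0)
  ✗ PROTECTION_VIOLATION  [2 reads]

Access #1 fault: NONE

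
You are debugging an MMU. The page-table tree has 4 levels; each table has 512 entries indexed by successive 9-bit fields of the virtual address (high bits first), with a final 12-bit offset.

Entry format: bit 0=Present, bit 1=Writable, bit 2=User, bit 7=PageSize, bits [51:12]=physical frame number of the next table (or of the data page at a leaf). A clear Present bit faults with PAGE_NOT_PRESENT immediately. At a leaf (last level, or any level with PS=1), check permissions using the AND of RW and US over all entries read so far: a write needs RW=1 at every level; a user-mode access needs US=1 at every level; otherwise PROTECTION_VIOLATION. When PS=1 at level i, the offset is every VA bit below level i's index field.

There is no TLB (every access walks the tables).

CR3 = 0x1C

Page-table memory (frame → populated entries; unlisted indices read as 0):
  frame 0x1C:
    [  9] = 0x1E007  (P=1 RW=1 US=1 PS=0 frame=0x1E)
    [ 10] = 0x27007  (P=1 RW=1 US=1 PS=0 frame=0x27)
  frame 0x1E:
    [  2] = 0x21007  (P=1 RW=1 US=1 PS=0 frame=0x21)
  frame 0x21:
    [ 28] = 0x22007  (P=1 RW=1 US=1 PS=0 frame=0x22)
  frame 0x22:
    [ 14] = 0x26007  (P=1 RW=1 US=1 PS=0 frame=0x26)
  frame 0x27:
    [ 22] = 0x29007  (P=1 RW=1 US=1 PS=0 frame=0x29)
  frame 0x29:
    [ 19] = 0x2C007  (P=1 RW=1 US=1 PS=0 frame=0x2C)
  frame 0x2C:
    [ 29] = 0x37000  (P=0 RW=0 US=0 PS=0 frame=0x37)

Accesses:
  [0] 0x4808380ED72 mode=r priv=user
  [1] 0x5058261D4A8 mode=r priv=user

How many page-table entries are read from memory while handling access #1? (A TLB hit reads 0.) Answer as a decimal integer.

Per-access translation:
#0 VA=0x4808380ED72 (r,user):
  lvl0: tbl 0x1C, slot 9 ⇒ 0x1E007 (P1/RW1/US1/PS0)
  lvl1: tbl 0x1E, slot 2 ⇒ 0x21007 (P1/RW1/US1/PS0)
  lvl2: tbl 0x21, slot 28 ⇒ 0x22007 (P1/RW1/US1/PS0)
  lvl3: tbl 0x22, slot 14 ⇒ 0x26007 (P1/RW1/US1/PS0)
  ⇒ phys 0x26D72  [4 reads]
#1 VA=0x5058261D4A8 (r,user):
  lvl0: tbl 0x1C, slot 10 ⇒ 0x27007 (P1/RW1/US1/PS0)
  lvl1: tbl 0x27, slot 22 ⇒ 0x29007 (P1/RW1/US1/PS0)
  lvl2: tbl 0x29, slot 19 ⇒ 0x2C007 (P1/RW1/US1/PS0)
  lvl3: tbl 0x2C, slot 29 ⇒ 0x37000 (P0/RW0/US0/PS0)
  ⇒ fault: PAGE_NOT_PRESENT  — 4 lookups

Entries read for #1: 4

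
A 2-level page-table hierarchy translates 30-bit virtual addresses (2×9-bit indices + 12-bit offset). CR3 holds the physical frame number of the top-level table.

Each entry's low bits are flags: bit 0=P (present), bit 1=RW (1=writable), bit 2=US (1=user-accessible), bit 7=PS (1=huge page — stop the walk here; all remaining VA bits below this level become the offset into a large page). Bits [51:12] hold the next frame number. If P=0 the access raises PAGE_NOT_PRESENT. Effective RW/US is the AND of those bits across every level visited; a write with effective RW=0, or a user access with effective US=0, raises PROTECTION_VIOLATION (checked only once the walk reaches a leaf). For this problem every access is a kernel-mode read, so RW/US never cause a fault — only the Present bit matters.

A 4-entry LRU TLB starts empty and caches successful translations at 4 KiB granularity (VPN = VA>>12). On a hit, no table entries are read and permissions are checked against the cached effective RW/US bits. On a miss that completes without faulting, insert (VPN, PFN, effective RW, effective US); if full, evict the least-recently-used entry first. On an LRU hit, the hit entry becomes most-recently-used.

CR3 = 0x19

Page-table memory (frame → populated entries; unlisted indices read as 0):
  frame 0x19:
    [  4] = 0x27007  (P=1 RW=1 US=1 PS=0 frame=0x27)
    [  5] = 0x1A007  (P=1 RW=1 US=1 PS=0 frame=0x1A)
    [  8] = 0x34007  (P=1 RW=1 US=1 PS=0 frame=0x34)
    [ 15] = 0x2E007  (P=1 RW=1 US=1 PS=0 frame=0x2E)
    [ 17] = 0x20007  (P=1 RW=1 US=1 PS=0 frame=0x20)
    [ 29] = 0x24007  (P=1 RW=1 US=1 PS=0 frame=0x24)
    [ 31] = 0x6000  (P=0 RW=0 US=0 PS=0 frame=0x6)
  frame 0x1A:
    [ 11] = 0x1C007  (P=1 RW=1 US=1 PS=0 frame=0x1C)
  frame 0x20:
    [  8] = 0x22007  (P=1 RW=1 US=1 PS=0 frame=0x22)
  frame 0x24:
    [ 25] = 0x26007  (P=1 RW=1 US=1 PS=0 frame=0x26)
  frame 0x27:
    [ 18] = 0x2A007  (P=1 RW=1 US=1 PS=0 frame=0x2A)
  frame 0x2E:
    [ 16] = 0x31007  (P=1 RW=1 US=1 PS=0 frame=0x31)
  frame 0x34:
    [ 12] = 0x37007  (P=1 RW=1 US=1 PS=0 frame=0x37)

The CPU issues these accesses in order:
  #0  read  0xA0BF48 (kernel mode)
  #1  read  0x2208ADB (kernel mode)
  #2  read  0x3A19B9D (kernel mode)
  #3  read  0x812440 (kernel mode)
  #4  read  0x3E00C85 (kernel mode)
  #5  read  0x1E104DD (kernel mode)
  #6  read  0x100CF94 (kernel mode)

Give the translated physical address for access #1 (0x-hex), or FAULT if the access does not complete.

Per-access translation:
#0 VA=0xA0BF48 (r,kernel):
  [0] read 0x19 idx=5: raw=0x1A007 flags P=1 W=1 U=1 S=0
  [1] read 0x1A idx=11: raw=0x1C007 flags P=1 W=1 U=1 S=0
  ✓ 0x1CF48  — 2 lookups
#1 VA=0x2208ADB (r,kernel):
  [0] read 0x19 idx=17: raw=0x20007 flags P=1 W=1 U=1 S=0
  [1] read 0x20 idx=8: raw=0x22007 flags P=1 W=1 U=1 S=0
  ✓ 0x22ADB  — 2 lookups
#2 VA=0x3A19B9D (r,kernel):
  [0] read 0x19 idx=29: raw=0x24007 flags P=1 W=1 U=1 S=0
  [1] read 0x24 idx=25: raw=0x26007 flags P=1 W=1 U=1 S=0
  ✓ 0x26B9D  — 2 lookups
#3 VA=0x812440 (r,kernel):
  [0] read 0x19 idx=4: raw=0x27007 flags P=1 W=1 U=1 S=0
  [1] read 0x27 idx=18: raw=0x2A007 flags P=1 W=1 U=1 S=0
  ✓ 0x2A440  — 2 lookups
#4 VA=0x3E00C85 (r,kernel):
  [0] read 0x19 idx=31: raw=0x6000 flags P=0 W=0 U=0 S=0
  → PAGE_NOT_PRESENT  (1 entries read)
#5 VA=0x1E104DD (r,kernel):
  [0] read 0x19 idx=15: raw=0x2E007 flags P=1 W=1 U=1 S=0
  [1] read 0x2E idx=16: raw=0x31007 flags P=1 W=1 U=1 S=0
  ✓ 0x314DD  — 2 lookups
#6 VA=0x100CF94 (r,kernel):
  [0] read 0x19 idx=8: raw=0x34007 flags P=1 W=1 U=1 S=0
  [1] read 0x34 idx=12: raw=0x37007 flags P=1 W=1 U=1 S=0
  ✓ 0x37F94  — 2 lookups

Access #1 PA: 0x22ADB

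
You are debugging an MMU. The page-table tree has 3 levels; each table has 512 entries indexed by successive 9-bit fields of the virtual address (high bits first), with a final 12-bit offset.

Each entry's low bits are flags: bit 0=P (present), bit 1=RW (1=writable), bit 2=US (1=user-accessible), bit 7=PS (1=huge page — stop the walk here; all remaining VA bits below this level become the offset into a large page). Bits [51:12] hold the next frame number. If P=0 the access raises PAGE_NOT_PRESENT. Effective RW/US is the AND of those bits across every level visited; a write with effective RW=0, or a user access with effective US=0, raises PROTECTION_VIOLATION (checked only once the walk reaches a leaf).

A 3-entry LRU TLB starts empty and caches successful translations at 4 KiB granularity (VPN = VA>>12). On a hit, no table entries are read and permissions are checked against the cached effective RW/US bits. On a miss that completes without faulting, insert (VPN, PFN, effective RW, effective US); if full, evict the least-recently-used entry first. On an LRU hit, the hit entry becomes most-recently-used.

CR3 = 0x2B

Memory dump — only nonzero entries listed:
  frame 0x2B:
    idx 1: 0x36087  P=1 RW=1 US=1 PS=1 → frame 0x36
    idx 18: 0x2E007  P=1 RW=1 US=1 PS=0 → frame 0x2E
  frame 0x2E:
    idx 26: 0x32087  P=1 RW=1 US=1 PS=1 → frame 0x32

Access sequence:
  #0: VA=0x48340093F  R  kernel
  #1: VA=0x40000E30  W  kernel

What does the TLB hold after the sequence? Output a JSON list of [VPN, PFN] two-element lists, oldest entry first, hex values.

Per-access translation:
#0 VA=0x48340093F (r,kernel):
  L0: frame=0x2B idx=18 entry=0x2E007 [P=1 RW=1 US=1 PS=0]
  L1: frame=0x2E idx=26 entry=0x32087 [P=1 RW=1 US=1 PS=1]
  → PA=0x3293F (huge @L1)  (2 entries read)
#1 VA=0x40000E30 (w,kernel):
  L0: frame=0x2B idx=1 entry=0x36087 [P=1 RW=1 US=1 PS=1]
  → PA=0x36E30 (huge @L0)  (1 entries read)

TLB: [["0x483400", "0x32"], ["0x40000", "0x36"]]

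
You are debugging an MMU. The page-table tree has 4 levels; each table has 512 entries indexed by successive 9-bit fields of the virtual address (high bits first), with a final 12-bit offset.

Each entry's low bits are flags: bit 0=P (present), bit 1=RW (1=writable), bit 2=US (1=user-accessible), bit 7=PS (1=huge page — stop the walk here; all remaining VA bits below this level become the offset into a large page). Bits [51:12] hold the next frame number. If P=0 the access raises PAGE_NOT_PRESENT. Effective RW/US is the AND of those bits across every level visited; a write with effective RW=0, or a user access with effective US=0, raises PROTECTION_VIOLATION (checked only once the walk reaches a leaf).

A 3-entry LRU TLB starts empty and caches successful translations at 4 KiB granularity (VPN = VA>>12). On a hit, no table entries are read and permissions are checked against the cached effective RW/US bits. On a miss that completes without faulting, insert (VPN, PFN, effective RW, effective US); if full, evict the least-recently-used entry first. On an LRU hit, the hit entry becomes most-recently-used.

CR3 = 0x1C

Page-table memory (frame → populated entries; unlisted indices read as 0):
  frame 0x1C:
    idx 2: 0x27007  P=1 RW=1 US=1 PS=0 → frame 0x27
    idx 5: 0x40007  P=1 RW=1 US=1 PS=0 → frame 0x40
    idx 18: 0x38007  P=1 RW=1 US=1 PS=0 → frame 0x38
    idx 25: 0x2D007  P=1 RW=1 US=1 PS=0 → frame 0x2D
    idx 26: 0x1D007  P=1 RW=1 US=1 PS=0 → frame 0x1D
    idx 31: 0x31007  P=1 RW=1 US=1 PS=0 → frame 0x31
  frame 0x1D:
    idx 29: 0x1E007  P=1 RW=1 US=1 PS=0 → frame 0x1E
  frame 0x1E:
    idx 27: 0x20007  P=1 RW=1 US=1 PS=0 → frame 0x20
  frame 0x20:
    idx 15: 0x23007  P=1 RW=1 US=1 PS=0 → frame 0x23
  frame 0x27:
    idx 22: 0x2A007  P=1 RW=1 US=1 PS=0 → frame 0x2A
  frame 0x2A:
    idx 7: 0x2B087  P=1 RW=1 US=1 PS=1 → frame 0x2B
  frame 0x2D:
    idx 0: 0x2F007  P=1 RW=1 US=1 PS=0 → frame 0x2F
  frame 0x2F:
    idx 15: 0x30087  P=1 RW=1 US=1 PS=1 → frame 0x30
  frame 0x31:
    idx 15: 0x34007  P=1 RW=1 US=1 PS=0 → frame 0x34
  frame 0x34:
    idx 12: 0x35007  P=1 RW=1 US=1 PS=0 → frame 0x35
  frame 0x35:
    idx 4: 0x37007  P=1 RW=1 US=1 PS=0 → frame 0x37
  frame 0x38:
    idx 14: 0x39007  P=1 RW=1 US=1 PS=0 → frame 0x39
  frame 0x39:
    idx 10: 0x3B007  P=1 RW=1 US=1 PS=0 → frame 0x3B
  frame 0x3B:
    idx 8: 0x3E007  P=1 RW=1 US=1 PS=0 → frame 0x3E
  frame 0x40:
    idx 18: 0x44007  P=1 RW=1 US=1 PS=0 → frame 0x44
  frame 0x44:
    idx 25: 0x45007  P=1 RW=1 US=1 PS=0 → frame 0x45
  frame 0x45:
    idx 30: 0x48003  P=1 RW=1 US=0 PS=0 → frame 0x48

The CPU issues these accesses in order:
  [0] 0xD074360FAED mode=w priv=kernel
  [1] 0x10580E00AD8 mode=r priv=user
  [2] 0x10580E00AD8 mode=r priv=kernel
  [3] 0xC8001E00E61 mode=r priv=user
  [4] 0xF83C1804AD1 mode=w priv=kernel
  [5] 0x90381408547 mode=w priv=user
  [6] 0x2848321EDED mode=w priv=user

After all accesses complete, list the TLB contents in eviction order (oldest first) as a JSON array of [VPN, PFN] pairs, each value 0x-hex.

Walk each access:
#0 VA=0xD074360FAED (w,kernel):
  L0: frame=0x1C idx=26 entry=0x1D007 [P=1 RW=1 US=1 PS=0]
  L1: frame=0x1D idx=29 entry=0x1E007 [P=1 RW=1 US=1 PS=0]
  L2: frame=0x1E idx=27 entry=0x20007 [P=1 RW=1 US=1 PS=0]
  L3: frame=0x20 idx=15 entry=0x23007 [P=1 RW=1 US=1 PS=0]
  ✓ 0x23AED  — 4 lookups
#1 VA=0x10580E00AD8 (r,user):
  L0: frame=0x1C idx=2 entry=0x27007 [P=1 RW=1 US=1 PS=0]
  L1: frame=0x27 idx=22 entry=0x2A007 [P=1 RW=1 US=1 PS=0]
  L2: frame=0x2A idx=7 entry=0x2B087 [P=1 RW=1 US=1 PS=1]
  ✓ 0x2BAD8 (huge @L2)  — 3 lookups
#2 VA=0x10580E00AD8 (r,kernel):
  TLB hit vpn=0x10580E00 → PA=0x2BAD8
#3 VA=0xC8001E00E61 (r,user):
  L0: frame=0x1C idx=25 entry=0x2D007 [P=1 RW=1 US=1 PS=0]
  L1: frame=0x2D idx=0 entry=0x2F007 [P=1 RW=1 US=1 PS=0]
  L2: frame=0x2F idx=15 entry=0x30087 [P=1 RW=1 US=1 PS=1]
  ✓ 0x30E61 (huge @L2)  — 3 lookups
#4 VA=0xF83C1804AD1 (w,kernel):
  L0: frame=0x1C idx=31 entry=0x31007 [P=1 RW=1 US=1 PS=0]
  L1: frame=0x31 idx=15 entry=0x34007 [P=1 RW=1 US=1 PS=0]
  L2: frame=0x34 idx=12 entry=0x35007 [P=1 RW=1 US=1 PS=0]
  L3: frame=0x35 idx=4 entry=0x37007 [P=1 RW=1 US=1 PS=0]
  ✓ 0x37AD1  — 4 lookups
#5 VA=0x90381408547 (w,user):
  L0: frame=0x1C idx=18 entry=0x38007 [P=1 RW=1 US=1 PS=0]
  L1: frame=0x38 idx=14 entry=0x39007 [P=1 RW=1 US=1 PS=0]
  L2: frame=0x39 idx=10 entry=0x3B007 [P=1 RW=1 US=1 PS=0]
  L3: frame=0x3B idx=8 entry=0x3E007 [P=1 RW=1 US=1 PS=0]
  ✓ 0x3E547  — 4 lookups
#6 VA=0x2848321EDED (w,user):
  L0: frame=0x1C idx=5 entry=0x40007 [P=1 RW=1 US=1 PS=0]
  L1: frame=0x40 idx=18 entry=0x44007 [P=1 RW=1 US=1 PS=0]
  L2: frame=0x44 idx=25 entry=0x45007 [P=1 RW=1 US=1 PS=0]
  L3: frame=0x45 idx=30 entry=0x48003 [P=1 RW=1 US=0 PS=0]
  ✗ PROTECTION_VIOLATION  [4 reads]

TLB: [["0xC8001E00", "0x30"], ["0xF83C1804", "0x37"], ["0x90381408", "0x3E"]]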